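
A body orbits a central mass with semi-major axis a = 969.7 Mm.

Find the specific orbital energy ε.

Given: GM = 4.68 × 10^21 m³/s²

Convert to SI: a = 969.7 Mm = 9.697e+08 m.
ε = −GM / (2a).
ε = −4.68e+21 / (2 · 9.697e+08) J/kg ≈ -2.413e+12 J/kg = -2413 GJ/kg.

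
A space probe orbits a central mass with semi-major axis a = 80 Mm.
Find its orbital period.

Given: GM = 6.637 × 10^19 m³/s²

Convert to SI: a = 80 Mm = 8e+07 m.
Kepler's third law: T = 2π √(a³ / GM).
Substituting a = 8e+07 m and GM = 6.637e+19 m³/s²:
T = 2π √((8e+07)³ / 6.637e+19) s
T ≈ 551.9 s = 9.198 minutes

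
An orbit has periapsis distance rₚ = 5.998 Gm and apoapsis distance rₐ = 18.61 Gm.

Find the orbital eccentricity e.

Convert to SI: rₚ = 5.998 Gm = 5.998e+09 m; rₐ = 18.61 Gm = 1.861e+10 m.
e = (rₐ − rₚ) / (rₐ + rₚ).
e = (1.861e+10 − 5.998e+09) / (1.861e+10 + 5.998e+09) = 1.2612e+10 / 2.4608e+10 ≈ 0.5125.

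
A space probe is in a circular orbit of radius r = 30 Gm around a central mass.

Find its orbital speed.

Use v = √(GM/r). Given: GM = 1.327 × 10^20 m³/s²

Convert to SI: r = 30 Gm = 3e+10 m.
For a circular orbit, gravity supplies the centripetal force, so v = √(GM / r).
v = √(1.327e+20 / 3e+10) m/s ≈ 6.651e+04 m/s = 66.51 km/s.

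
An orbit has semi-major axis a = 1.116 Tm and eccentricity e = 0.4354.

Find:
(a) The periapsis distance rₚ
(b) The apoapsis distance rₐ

Convert to SI: a = 1.116 Tm = 1.116e+12 m.
(a) rₚ = a(1 − e) = 1.116e+12 · (1 − 0.4354) = 1.116e+12 · 0.5646 ≈ 6.301e+11 m = 630.1 Gm.
(b) rₐ = a(1 + e) = 1.116e+12 · (1 + 0.4354) = 1.116e+12 · 1.4354 ≈ 1.602e+12 m = 1.602 Tm.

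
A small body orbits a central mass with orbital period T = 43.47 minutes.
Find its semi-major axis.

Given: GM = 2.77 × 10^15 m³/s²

Convert to SI: T = 43.47 minutes = 2608.2 s.
Invert Kepler's third law: a = (GM · T² / (4π²))^(1/3).
Substituting T = 2608.2 s and GM = 2.77e+15 m³/s²:
a = (2.77e+15 · (2608.2)² / (4π²))^(1/3) m
a ≈ 7.815e+06 m = 7.815 Mm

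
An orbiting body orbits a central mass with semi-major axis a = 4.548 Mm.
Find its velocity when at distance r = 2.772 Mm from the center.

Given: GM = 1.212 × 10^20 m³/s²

Convert to SI: a = 4.548 Mm = 4.548e+06 m; r = 2.772 Mm = 2.772e+06 m.
Vis-viva: v = √(GM · (2/r − 1/a)).
2/r − 1/a = 2/2.772e+06 − 1/4.548e+06 = 5.01624e-07 m⁻¹.
v = √(1.212e+20 · 5.01624e-07) m/s ≈ 7.797e+06 m/s = 7797 km/s.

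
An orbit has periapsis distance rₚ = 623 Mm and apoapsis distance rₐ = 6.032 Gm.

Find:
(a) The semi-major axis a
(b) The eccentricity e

Convert to SI: rₚ = 623 Mm = 6.23e+08 m; rₐ = 6.032 Gm = 6.032e+09 m.
(a) a = (rₚ + rₐ) / 2 = (6.23e+08 + 6.032e+09) / 2 ≈ 3.328e+09 m = 3.328 Gm.
(b) e = (rₐ − rₚ) / (rₐ + rₚ) = (6.032e+09 − 6.23e+08) / (6.032e+09 + 6.23e+08) ≈ 0.8128.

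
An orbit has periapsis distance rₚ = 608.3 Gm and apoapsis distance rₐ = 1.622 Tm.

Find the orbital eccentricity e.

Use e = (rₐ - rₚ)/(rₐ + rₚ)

Convert to SI: rₚ = 608.3 Gm = 6.083e+11 m; rₐ = 1.622 Tm = 1.622e+12 m.
e = (rₐ − rₚ) / (rₐ + rₚ).
e = (1.622e+12 − 6.083e+11) / (1.622e+12 + 6.083e+11) = 1.0137e+12 / 2.2303e+12 ≈ 0.4545.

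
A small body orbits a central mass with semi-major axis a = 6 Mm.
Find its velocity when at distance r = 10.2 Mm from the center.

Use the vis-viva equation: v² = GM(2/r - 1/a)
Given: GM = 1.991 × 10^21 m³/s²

Convert to SI: a = 6 Mm = 6e+06 m; r = 10.2 Mm = 1.02e+07 m.
Vis-viva: v = √(GM · (2/r − 1/a)).
2/r − 1/a = 2/1.02e+07 − 1/6e+06 = 2.94118e-08 m⁻¹.
v = √(1.991e+21 · 2.94118e-08) m/s ≈ 7.652e+06 m/s = 7652 km/s.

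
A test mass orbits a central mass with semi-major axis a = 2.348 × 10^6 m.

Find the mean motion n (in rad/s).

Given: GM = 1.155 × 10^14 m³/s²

n = √(GM / a³).
n = √(1.155e+14 / (2.348e+06)³) rad/s ≈ 0.002987 rad/s.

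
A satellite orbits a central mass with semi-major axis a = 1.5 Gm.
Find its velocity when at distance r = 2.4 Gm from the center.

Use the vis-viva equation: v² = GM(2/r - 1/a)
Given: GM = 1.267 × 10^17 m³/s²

Convert to SI: a = 1.5 Gm = 1.5e+09 m; r = 2.4 Gm = 2.4e+09 m.
Vis-viva: v = √(GM · (2/r − 1/a)).
2/r − 1/a = 2/2.4e+09 − 1/1.5e+09 = 1.66667e-10 m⁻¹.
v = √(1.267e+17 · 1.66667e-10) m/s ≈ 4595 m/s = 4.595 km/s.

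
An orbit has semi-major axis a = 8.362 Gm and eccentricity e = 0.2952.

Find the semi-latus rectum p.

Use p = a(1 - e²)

Convert to SI: a = 8.362 Gm = 8.362e+09 m.
p = a (1 − e²).
p = 8.362e+09 · (1 − (0.2952)²) = 8.362e+09 · 0.912857 ≈ 7.633e+09 m = 7.633 Gm.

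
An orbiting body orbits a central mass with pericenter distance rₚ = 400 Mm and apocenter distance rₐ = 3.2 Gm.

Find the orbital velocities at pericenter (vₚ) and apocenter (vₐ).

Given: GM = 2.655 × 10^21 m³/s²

Convert to SI: rₚ = 400 Mm = 4e+08 m; rₐ = 3.2 Gm = 3.2e+09 m.
Use the vis-viva equation v² = GM(2/r − 1/a) with a = (rₚ + rₐ)/2 = (4e+08 + 3.2e+09)/2 = 1.8e+09 m.
vₚ = √(GM · (2/rₚ − 1/a)) = √(2.655e+21 · (2/4e+08 − 1/1.8e+09)) m/s ≈ 3.435e+06 m/s = 3435 km/s.
vₐ = √(GM · (2/rₐ − 1/a)) = √(2.655e+21 · (2/3.2e+09 − 1/1.8e+09)) m/s ≈ 4.294e+05 m/s = 429.4 km/s.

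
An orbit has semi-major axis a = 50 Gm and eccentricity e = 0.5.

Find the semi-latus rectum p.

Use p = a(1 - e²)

Convert to SI: a = 50 Gm = 5e+10 m.
p = a (1 − e²).
p = 5e+10 · (1 − (0.5)²) = 5e+10 · 0.75 ≈ 3.75e+10 m = 37.5 Gm.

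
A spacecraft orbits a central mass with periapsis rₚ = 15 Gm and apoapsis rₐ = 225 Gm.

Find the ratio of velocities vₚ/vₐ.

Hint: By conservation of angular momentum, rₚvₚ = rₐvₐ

Convert to SI: rₚ = 15 Gm = 1.5e+10 m; rₐ = 225 Gm = 2.25e+11 m.
Conservation of angular momentum gives rₚvₚ = rₐvₐ, so vₚ/vₐ = rₐ/rₚ.
vₚ/vₐ = 2.25e+11 / 1.5e+10 ≈ 15.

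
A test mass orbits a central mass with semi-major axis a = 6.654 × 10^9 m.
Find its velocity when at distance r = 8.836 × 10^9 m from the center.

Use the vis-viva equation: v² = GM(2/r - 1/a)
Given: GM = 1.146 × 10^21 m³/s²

Vis-viva: v = √(GM · (2/r − 1/a)).
2/r − 1/a = 2/8.836e+09 − 1/6.654e+09 = 7.60612e-11 m⁻¹.
v = √(1.146e+21 · 7.60612e-11) m/s ≈ 2.952e+05 m/s = 295.2 km/s.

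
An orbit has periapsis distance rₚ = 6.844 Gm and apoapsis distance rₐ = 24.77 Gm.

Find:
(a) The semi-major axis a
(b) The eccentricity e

Convert to SI: rₚ = 6.844 Gm = 6.844e+09 m; rₐ = 24.77 Gm = 2.477e+10 m.
(a) a = (rₚ + rₐ) / 2 = (6.844e+09 + 2.477e+10) / 2 ≈ 1.581e+10 m = 15.81 Gm.
(b) e = (rₐ − rₚ) / (rₐ + rₚ) = (2.477e+10 − 6.844e+09) / (2.477e+10 + 6.844e+09) ≈ 0.567.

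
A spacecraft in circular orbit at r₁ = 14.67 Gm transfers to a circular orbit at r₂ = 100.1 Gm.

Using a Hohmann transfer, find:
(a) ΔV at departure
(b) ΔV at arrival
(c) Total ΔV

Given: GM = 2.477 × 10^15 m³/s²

Convert to SI: r₁ = 14.67 Gm = 1.467e+10 m; r₂ = 100.1 Gm = 1.001e+11 m.
Transfer semi-major axis: a_t = (r₁ + r₂)/2 = (1.467e+10 + 1.001e+11)/2 = 5.7385e+10 m.
Circular speeds: v₁ = √(GM/r₁) = 410.911 m/s, v₂ = √(GM/r₂) = 157.306 m/s.
Transfer speeds (vis-viva v² = GM(2/r − 1/a_t)): v₁ᵗ = 542.707 m/s, v₂ᵗ = 79.5356 m/s.
(a) ΔV₁ = |v₁ᵗ − v₁| ≈ 131.8 m/s = 131.8 m/s.
(b) ΔV₂ = |v₂ − v₂ᵗ| ≈ 77.77 m/s = 77.77 m/s.
(c) ΔV_total = ΔV₁ + ΔV₂ ≈ 209.6 m/s = 209.6 m/s.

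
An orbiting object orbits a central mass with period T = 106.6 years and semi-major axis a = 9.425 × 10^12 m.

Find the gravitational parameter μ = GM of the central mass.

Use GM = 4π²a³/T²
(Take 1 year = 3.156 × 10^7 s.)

Convert to SI: T = 106.6 years = 3.3643e+09 s.
GM = 4π² · a³ / T².
GM = 4π² · (9.425e+12)³ / (3.3643e+09)² m³/s² ≈ 2.92e+21 m³/s² = 2.92 × 10^21 m³/s².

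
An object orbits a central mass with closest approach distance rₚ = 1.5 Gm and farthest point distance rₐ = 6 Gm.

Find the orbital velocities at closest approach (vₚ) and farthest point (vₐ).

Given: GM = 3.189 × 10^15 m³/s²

Convert to SI: rₚ = 1.5 Gm = 1.5e+09 m; rₐ = 6 Gm = 6e+09 m.
Use the vis-viva equation v² = GM(2/r − 1/a) with a = (rₚ + rₐ)/2 = (1.5e+09 + 6e+09)/2 = 3.75e+09 m.
vₚ = √(GM · (2/rₚ − 1/a)) = √(3.189e+15 · (2/1.5e+09 − 1/3.75e+09)) m/s ≈ 1844 m/s = 1.844 km/s.
vₐ = √(GM · (2/rₐ − 1/a)) = √(3.189e+15 · (2/6e+09 − 1/3.75e+09)) m/s ≈ 461.1 m/s = 461.1 m/s.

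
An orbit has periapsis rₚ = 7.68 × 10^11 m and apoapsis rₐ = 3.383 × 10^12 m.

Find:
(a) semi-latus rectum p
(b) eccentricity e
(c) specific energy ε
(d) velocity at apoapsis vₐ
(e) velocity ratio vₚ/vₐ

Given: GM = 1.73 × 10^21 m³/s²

(a) From a = (rₚ + rₐ)/2 = 2.0755e+12 m and e = (rₐ − rₚ)/(rₐ + rₚ) = 0.629969, p = a(1 − e²) = 2.0755e+12 · (1 − (0.629969)²) ≈ 1.252e+12 m
(b) e = (rₐ − rₚ)/(rₐ + rₚ) = (3.383e+12 − 7.68e+11)/(3.383e+12 + 7.68e+11) ≈ 0.63
(c) With a = (rₚ + rₐ)/2 = 2.0755e+12 m, ε = −GM/(2a) = −1.73e+21/(2 · 2.0755e+12) J/kg ≈ -4.168e+08 J/kg
(d) With a = (rₚ + rₐ)/2 = 2.0755e+12 m, vₐ = √(GM (2/rₐ − 1/a)) = √(1.73e+21 · (2/3.383e+12 − 1/2.0755e+12)) m/s ≈ 1.376e+04 m/s
(e) Conservation of angular momentum (rₚvₚ = rₐvₐ) gives vₚ/vₐ = rₐ/rₚ = 3.383e+12/7.68e+11 ≈ 4.405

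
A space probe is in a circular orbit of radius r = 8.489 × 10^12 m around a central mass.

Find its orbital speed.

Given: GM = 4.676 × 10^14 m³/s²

For a circular orbit, gravity supplies the centripetal force, so v = √(GM / r).
v = √(4.676e+14 / 8.489e+12) m/s ≈ 7.422 m/s = 7.422 m/s.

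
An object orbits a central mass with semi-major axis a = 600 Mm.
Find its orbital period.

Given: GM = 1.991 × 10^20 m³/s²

Convert to SI: a = 600 Mm = 6e+08 m.
Kepler's third law: T = 2π √(a³ / GM).
Substituting a = 6e+08 m and GM = 1.991e+20 m³/s²:
T = 2π √((6e+08)³ / 1.991e+20) s
T ≈ 6544 s = 1.818 hours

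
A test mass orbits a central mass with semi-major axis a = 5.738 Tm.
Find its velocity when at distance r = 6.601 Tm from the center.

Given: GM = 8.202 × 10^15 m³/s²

Convert to SI: a = 5.738 Tm = 5.738e+12 m; r = 6.601 Tm = 6.601e+12 m.
Vis-viva: v = √(GM · (2/r − 1/a)).
2/r − 1/a = 2/6.601e+12 − 1/5.738e+12 = 1.28708e-13 m⁻¹.
v = √(8.202e+15 · 1.28708e-13) m/s ≈ 32.49 m/s = 32.49 m/s.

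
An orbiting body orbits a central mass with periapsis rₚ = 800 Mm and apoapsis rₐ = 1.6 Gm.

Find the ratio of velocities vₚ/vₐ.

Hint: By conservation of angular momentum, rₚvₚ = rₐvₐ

Convert to SI: rₚ = 800 Mm = 8e+08 m; rₐ = 1.6 Gm = 1.6e+09 m.
Conservation of angular momentum gives rₚvₚ = rₐvₐ, so vₚ/vₐ = rₐ/rₚ.
vₚ/vₐ = 1.6e+09 / 8e+08 ≈ 2.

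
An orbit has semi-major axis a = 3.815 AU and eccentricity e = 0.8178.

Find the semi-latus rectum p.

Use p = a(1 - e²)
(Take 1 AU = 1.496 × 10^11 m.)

Convert to SI: a = 3.815 AU = 5.70724e+11 m.
p = a (1 − e²).
p = 5.70724e+11 · (1 − (0.8178)²) = 5.70724e+11 · 0.331203 ≈ 1.89e+11 m = 1.264 AU.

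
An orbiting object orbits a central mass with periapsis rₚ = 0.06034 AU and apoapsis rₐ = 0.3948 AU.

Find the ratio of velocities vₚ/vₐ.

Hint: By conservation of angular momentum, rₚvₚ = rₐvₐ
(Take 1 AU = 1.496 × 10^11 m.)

Convert to SI: rₚ = 0.06034 AU = 9.02686e+09 m; rₐ = 0.3948 AU = 5.90621e+10 m.
Conservation of angular momentum gives rₚvₚ = rₐvₐ, so vₚ/vₐ = rₐ/rₚ.
vₚ/vₐ = 5.90621e+10 / 9.02686e+09 ≈ 6.543.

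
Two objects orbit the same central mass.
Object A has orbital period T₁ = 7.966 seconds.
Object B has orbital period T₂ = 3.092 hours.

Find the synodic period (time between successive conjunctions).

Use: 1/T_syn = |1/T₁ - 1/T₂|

Convert to SI: T₂ = 3.092 hours = 11131.2 s.
T_syn = |T₁ · T₂ / (T₁ − T₂)|.
T_syn = |7.966 · 11131.2 / (7.966 − 11131.2)| s ≈ 7.972 s = 7.972 seconds.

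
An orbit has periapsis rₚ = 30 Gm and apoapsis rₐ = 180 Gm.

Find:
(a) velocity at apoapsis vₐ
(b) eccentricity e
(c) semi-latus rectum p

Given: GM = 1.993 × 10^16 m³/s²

Convert to SI: rₚ = 30 Gm = 3e+10 m; rₐ = 180 Gm = 1.8e+11 m.
(a) With a = (rₚ + rₐ)/2 = 1.05e+11 m, vₐ = √(GM (2/rₐ − 1/a)) = √(1.993e+16 · (2/1.8e+11 − 1/1.05e+11)) m/s ≈ 177.9 m/s
(b) e = (rₐ − rₚ)/(rₐ + rₚ) = (1.8e+11 − 3e+10)/(1.8e+11 + 3e+10) ≈ 0.7143
(c) From a = (rₚ + rₐ)/2 = 1.05e+11 m and e = (rₐ − rₚ)/(rₐ + rₚ) = 0.714286, p = a(1 − e²) = 1.05e+11 · (1 − (0.714286)²) ≈ 5.143e+10 m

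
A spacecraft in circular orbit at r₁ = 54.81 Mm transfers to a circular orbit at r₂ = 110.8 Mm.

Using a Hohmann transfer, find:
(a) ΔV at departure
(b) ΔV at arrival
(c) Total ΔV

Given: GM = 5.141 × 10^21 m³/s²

Convert to SI: r₁ = 54.81 Mm = 5.481e+07 m; r₂ = 110.8 Mm = 1.108e+08 m.
Transfer semi-major axis: a_t = (r₁ + r₂)/2 = (5.481e+07 + 1.108e+08)/2 = 8.2805e+07 m.
Circular speeds: v₁ = √(GM/r₁) = 9.68487e+06 m/s, v₂ = √(GM/r₂) = 6.81168e+06 m/s.
Transfer speeds (vis-viva v² = GM(2/r − 1/a_t)): v₁ᵗ = 1.1203e+07 m/s, v₂ᵗ = 5.54186e+06 m/s.
(a) ΔV₁ = |v₁ᵗ − v₁| ≈ 1.518e+06 m/s = 1518 km/s.
(b) ΔV₂ = |v₂ − v₂ᵗ| ≈ 1.27e+06 m/s = 1270 km/s.
(c) ΔV_total = ΔV₁ + ΔV₂ ≈ 2.788e+06 m/s = 2788 km/s.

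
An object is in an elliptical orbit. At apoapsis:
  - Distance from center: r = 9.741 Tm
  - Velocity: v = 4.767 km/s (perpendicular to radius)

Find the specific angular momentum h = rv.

Convert to SI: r = 9.741 Tm = 9.741e+12 m; v = 4.767 km/s = 4767 m/s.
With v perpendicular to r, h = r · v.
h = 9.741e+12 · 4767 m²/s ≈ 4.644e+16 m²/s.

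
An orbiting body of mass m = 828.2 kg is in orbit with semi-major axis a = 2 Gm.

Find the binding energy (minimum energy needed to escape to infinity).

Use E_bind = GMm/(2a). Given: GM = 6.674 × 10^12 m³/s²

Convert to SI: a = 2 Gm = 2e+09 m.
Total orbital energy is E = −GMm/(2a); binding energy is E_bind = −E = GMm/(2a).
E_bind = 6.674e+12 · 828.2 / (2 · 2e+09) J ≈ 1.382e+06 J = 1.382 MJ.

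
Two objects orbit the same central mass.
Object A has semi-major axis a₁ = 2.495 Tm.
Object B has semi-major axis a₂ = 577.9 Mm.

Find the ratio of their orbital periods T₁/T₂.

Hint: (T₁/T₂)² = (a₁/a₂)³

Convert to SI: a₁ = 2.495 Tm = 2.495e+12 m; a₂ = 577.9 Mm = 5.779e+08 m.
From Kepler's third law, (T₁/T₂)² = (a₁/a₂)³, so T₁/T₂ = (a₁/a₂)^(3/2).
a₁/a₂ = 2.495e+12 / 5.779e+08 = 4317.36.
T₁/T₂ = (4317.36)^(3/2) ≈ 2.837e+05.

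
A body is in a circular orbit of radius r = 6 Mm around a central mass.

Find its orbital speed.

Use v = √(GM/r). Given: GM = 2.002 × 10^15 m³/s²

Convert to SI: r = 6 Mm = 6e+06 m.
For a circular orbit, gravity supplies the centripetal force, so v = √(GM / r).
v = √(2.002e+15 / 6e+06) m/s ≈ 1.827e+04 m/s = 18.27 km/s.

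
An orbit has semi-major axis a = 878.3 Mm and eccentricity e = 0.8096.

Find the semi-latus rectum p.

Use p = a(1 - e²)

Convert to SI: a = 878.3 Mm = 8.783e+08 m.
p = a (1 − e²).
p = 8.783e+08 · (1 − (0.8096)²) = 8.783e+08 · 0.344548 ≈ 3.026e+08 m = 302.6 Mm.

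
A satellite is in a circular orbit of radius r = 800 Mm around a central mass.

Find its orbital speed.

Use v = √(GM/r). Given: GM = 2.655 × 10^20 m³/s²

Convert to SI: r = 800 Mm = 8e+08 m.
For a circular orbit, gravity supplies the centripetal force, so v = √(GM / r).
v = √(2.655e+20 / 8e+08) m/s ≈ 5.761e+05 m/s = 576.1 km/s.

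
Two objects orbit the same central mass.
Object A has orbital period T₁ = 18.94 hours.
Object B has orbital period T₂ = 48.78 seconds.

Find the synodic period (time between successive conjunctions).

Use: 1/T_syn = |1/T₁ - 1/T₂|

Convert to SI: T₁ = 18.94 hours = 68184 s.
T_syn = |T₁ · T₂ / (T₁ − T₂)|.
T_syn = |68184 · 48.78 / (68184 − 48.78)| s ≈ 48.81 s = 48.81 seconds.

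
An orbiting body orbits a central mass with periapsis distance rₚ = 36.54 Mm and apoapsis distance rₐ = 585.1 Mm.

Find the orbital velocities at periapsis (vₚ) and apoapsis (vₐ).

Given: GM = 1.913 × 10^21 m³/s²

Convert to SI: rₚ = 36.54 Mm = 3.654e+07 m; rₐ = 585.1 Mm = 5.851e+08 m.
Use the vis-viva equation v² = GM(2/r − 1/a) with a = (rₚ + rₐ)/2 = (3.654e+07 + 5.851e+08)/2 = 3.1082e+08 m.
vₚ = √(GM · (2/rₚ − 1/a)) = √(1.913e+21 · (2/3.654e+07 − 1/3.1082e+08)) m/s ≈ 9.927e+06 m/s = 9927 km/s.
vₐ = √(GM · (2/rₐ − 1/a)) = √(1.913e+21 · (2/5.851e+08 − 1/3.1082e+08)) m/s ≈ 6.2e+05 m/s = 620 km/s.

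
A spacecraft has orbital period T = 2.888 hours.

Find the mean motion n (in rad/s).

Convert to SI: T = 2.888 hours = 10396.8 s.
n = 2π / T.
n = 2π / 10396.8 s ≈ 0.0006043 rad/s.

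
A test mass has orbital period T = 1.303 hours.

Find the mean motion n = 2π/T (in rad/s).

Convert to SI: T = 1.303 hours = 4690.8 s.
n = 2π / T.
n = 2π / 4690.8 s ≈ 0.001339 rad/s.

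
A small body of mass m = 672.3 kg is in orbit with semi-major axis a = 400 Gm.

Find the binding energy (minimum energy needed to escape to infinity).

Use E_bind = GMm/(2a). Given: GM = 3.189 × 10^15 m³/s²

Convert to SI: a = 400 Gm = 4e+11 m.
Total orbital energy is E = −GMm/(2a); binding energy is E_bind = −E = GMm/(2a).
E_bind = 3.189e+15 · 672.3 / (2 · 4e+11) J ≈ 2.68e+06 J = 2.68 MJ.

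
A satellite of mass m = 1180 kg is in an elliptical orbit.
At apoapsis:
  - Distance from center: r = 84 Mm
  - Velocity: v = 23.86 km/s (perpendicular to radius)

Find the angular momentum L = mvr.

Convert to SI: r = 84 Mm = 8.4e+07 m; v = 23.86 km/s = 23860 m/s.
Since v is perpendicular to r, L = m · v · r.
L = 1180 · 23860 · 8.4e+07 kg·m²/s ≈ 2.365e+15 kg·m²/s.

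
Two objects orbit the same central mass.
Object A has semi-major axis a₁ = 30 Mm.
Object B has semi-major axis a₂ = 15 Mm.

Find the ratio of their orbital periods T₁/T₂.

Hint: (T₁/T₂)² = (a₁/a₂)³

Convert to SI: a₁ = 30 Mm = 3e+07 m; a₂ = 15 Mm = 1.5e+07 m.
From Kepler's third law, (T₁/T₂)² = (a₁/a₂)³, so T₁/T₂ = (a₁/a₂)^(3/2).
a₁/a₂ = 3e+07 / 1.5e+07 = 2.
T₁/T₂ = (2)^(3/2) ≈ 2.828.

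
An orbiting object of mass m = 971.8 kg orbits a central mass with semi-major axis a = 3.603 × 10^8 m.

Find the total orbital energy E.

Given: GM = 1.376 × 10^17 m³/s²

E = −GMm / (2a).
E = −1.376e+17 · 971.8 / (2 · 3.603e+08) J ≈ -1.856e+11 J = -185.6 GJ.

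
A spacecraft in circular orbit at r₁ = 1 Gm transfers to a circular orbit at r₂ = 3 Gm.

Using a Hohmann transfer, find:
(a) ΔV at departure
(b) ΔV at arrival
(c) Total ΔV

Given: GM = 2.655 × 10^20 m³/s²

Convert to SI: r₁ = 1 Gm = 1e+09 m; r₂ = 3 Gm = 3e+09 m.
Transfer semi-major axis: a_t = (r₁ + r₂)/2 = (1e+09 + 3e+09)/2 = 2e+09 m.
Circular speeds: v₁ = √(GM/r₁) = 515267 m/s, v₂ = √(GM/r₂) = 297489 m/s.
Transfer speeds (vis-viva v² = GM(2/r − 1/a_t)): v₁ᵗ = 631071 m/s, v₂ᵗ = 210357 m/s.
(a) ΔV₁ = |v₁ᵗ − v₁| ≈ 1.158e+05 m/s = 115.8 km/s.
(b) ΔV₂ = |v₂ − v₂ᵗ| ≈ 8.713e+04 m/s = 87.13 km/s.
(c) ΔV_total = ΔV₁ + ΔV₂ ≈ 2.029e+05 m/s = 202.9 km/s.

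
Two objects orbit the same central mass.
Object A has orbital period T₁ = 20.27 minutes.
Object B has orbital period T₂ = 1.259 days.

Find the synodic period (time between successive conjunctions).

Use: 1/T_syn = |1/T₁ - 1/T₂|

Convert to SI: T₁ = 20.27 minutes = 1216.2 s; T₂ = 1.259 days = 108778 s.
T_syn = |T₁ · T₂ / (T₁ − T₂)|.
T_syn = |1216.2 · 108778 / (1216.2 − 108778)| s ≈ 1230 s = 20.5 minutes.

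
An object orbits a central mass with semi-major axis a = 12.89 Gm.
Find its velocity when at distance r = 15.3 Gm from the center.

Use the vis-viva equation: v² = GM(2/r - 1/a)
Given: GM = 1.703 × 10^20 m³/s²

Convert to SI: a = 12.89 Gm = 1.289e+10 m; r = 15.3 Gm = 1.53e+10 m.
Vis-viva: v = √(GM · (2/r − 1/a)).
2/r − 1/a = 2/1.53e+10 − 1/1.289e+10 = 5.31394e-11 m⁻¹.
v = √(1.703e+20 · 5.31394e-11) m/s ≈ 9.513e+04 m/s = 95.13 km/s.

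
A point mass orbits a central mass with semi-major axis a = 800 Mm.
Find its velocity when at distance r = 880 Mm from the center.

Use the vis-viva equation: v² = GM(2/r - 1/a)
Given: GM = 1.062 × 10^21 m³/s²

Convert to SI: a = 800 Mm = 8e+08 m; r = 880 Mm = 8.8e+08 m.
Vis-viva: v = √(GM · (2/r − 1/a)).
2/r − 1/a = 2/8.8e+08 − 1/8e+08 = 1.02273e-09 m⁻¹.
v = √(1.062e+21 · 1.02273e-09) m/s ≈ 1.042e+06 m/s = 1042 km/s.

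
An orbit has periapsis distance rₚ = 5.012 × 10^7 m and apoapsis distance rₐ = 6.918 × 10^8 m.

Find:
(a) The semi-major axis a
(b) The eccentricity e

(a) a = (rₚ + rₐ) / 2 = (5.012e+07 + 6.918e+08) / 2 ≈ 3.71e+08 m = 3.71 × 10^8 m.
(b) e = (rₐ − rₚ) / (rₐ + rₚ) = (6.918e+08 − 5.012e+07) / (6.918e+08 + 5.012e+07) ≈ 0.8649.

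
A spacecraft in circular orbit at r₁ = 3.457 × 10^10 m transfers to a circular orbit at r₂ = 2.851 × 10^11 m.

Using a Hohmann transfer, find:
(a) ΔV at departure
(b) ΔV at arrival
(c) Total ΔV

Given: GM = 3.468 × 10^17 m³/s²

Transfer semi-major axis: a_t = (r₁ + r₂)/2 = (3.457e+10 + 2.851e+11)/2 = 1.59835e+11 m.
Circular speeds: v₁ = √(GM/r₁) = 3167.3 m/s, v₂ = √(GM/r₂) = 1102.91 m/s.
Transfer speeds (vis-viva v² = GM(2/r − 1/a_t)): v₁ᵗ = 4230.12 m/s, v₂ᵗ = 512.926 m/s.
(a) ΔV₁ = |v₁ᵗ − v₁| ≈ 1063 m/s = 1.063 km/s.
(b) ΔV₂ = |v₂ − v₂ᵗ| ≈ 590 m/s = 590 m/s.
(c) ΔV_total = ΔV₁ + ΔV₂ ≈ 1653 m/s = 1.653 km/s.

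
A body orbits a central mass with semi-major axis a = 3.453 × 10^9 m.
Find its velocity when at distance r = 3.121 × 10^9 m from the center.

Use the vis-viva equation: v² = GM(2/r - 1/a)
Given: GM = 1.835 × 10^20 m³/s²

Vis-viva: v = √(GM · (2/r − 1/a)).
2/r − 1/a = 2/3.121e+09 − 1/3.453e+09 = 3.51217e-10 m⁻¹.
v = √(1.835e+20 · 3.51217e-10) m/s ≈ 2.539e+05 m/s = 253.9 km/s.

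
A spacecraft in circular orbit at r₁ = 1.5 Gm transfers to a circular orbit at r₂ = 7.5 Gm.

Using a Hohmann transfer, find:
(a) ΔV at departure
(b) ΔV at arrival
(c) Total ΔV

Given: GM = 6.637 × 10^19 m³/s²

Convert to SI: r₁ = 1.5 Gm = 1.5e+09 m; r₂ = 7.5 Gm = 7.5e+09 m.
Transfer semi-major axis: a_t = (r₁ + r₂)/2 = (1.5e+09 + 7.5e+09)/2 = 4.5e+09 m.
Circular speeds: v₁ = √(GM/r₁) = 210349 m/s, v₂ = √(GM/r₂) = 94070.9 m/s.
Transfer speeds (vis-viva v² = GM(2/r − 1/a_t)): v₁ᵗ = 271559 m/s, v₂ᵗ = 54311.9 m/s.
(a) ΔV₁ = |v₁ᵗ − v₁| ≈ 6.121e+04 m/s = 61.21 km/s.
(b) ΔV₂ = |v₂ − v₂ᵗ| ≈ 3.976e+04 m/s = 39.76 km/s.
(c) ΔV_total = ΔV₁ + ΔV₂ ≈ 1.01e+05 m/s = 101 km/s.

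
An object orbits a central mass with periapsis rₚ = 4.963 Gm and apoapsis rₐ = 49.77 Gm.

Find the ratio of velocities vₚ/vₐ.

Convert to SI: rₚ = 4.963 Gm = 4.963e+09 m; rₐ = 49.77 Gm = 4.977e+10 m.
Conservation of angular momentum gives rₚvₚ = rₐvₐ, so vₚ/vₐ = rₐ/rₚ.
vₚ/vₐ = 4.977e+10 / 4.963e+09 ≈ 10.03.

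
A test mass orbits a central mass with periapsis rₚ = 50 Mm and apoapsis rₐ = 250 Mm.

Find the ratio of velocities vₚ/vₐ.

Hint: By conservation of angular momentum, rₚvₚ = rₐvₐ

Convert to SI: rₚ = 50 Mm = 5e+07 m; rₐ = 250 Mm = 2.5e+08 m.
Conservation of angular momentum gives rₚvₚ = rₐvₐ, so vₚ/vₐ = rₐ/rₚ.
vₚ/vₐ = 2.5e+08 / 5e+07 ≈ 5.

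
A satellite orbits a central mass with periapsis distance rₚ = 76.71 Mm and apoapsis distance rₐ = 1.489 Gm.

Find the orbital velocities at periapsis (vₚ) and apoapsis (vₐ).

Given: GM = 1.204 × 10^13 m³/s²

Convert to SI: rₚ = 76.71 Mm = 7.671e+07 m; rₐ = 1.489 Gm = 1.489e+09 m.
Use the vis-viva equation v² = GM(2/r − 1/a) with a = (rₚ + rₐ)/2 = (7.671e+07 + 1.489e+09)/2 = 7.82855e+08 m.
vₚ = √(GM · (2/rₚ − 1/a)) = √(1.204e+13 · (2/7.671e+07 − 1/7.82855e+08)) m/s ≈ 546.4 m/s = 546.4 m/s.
vₐ = √(GM · (2/rₐ − 1/a)) = √(1.204e+13 · (2/1.489e+09 − 1/7.82855e+08)) m/s ≈ 28.15 m/s = 28.15 m/s.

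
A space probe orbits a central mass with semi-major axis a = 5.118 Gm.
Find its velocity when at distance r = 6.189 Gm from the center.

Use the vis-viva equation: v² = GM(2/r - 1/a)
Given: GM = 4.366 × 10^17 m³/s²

Convert to SI: a = 5.118 Gm = 5.118e+09 m; r = 6.189 Gm = 6.189e+09 m.
Vis-viva: v = √(GM · (2/r − 1/a)).
2/r − 1/a = 2/6.189e+09 − 1/5.118e+09 = 1.27765e-10 m⁻¹.
v = √(4.366e+17 · 1.27765e-10) m/s ≈ 7469 m/s = 7.469 km/s.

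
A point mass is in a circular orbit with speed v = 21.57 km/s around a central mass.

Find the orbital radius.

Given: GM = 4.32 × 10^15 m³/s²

Convert to SI: v = 21.57 km/s = 21570 m/s.
For a circular orbit, v² = GM / r, so r = GM / v².
r = 4.32e+15 / (21570)² m ≈ 9.285e+06 m = 9.285 × 10^6 m.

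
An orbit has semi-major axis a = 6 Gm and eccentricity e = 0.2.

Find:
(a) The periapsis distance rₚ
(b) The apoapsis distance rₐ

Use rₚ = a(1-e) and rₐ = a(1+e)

Convert to SI: a = 6 Gm = 6e+09 m.
(a) rₚ = a(1 − e) = 6e+09 · (1 − 0.2) = 6e+09 · 0.8 ≈ 4.8e+09 m = 4.8 Gm.
(b) rₐ = a(1 + e) = 6e+09 · (1 + 0.2) = 6e+09 · 1.2 ≈ 7.2e+09 m = 7.2 Gm.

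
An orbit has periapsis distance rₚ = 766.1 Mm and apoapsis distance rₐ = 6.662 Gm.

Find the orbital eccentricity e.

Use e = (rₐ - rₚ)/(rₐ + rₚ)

Convert to SI: rₚ = 766.1 Mm = 7.661e+08 m; rₐ = 6.662 Gm = 6.662e+09 m.
e = (rₐ − rₚ) / (rₐ + rₚ).
e = (6.662e+09 − 7.661e+08) / (6.662e+09 + 7.661e+08) = 5.8959e+09 / 7.4281e+09 ≈ 0.7937.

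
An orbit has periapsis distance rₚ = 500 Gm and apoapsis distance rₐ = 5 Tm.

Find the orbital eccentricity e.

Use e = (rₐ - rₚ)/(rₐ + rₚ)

Convert to SI: rₚ = 500 Gm = 5e+11 m; rₐ = 5 Tm = 5e+12 m.
e = (rₐ − rₚ) / (rₐ + rₚ).
e = (5e+12 − 5e+11) / (5e+12 + 5e+11) = 4.5e+12 / 5.5e+12 ≈ 0.8182.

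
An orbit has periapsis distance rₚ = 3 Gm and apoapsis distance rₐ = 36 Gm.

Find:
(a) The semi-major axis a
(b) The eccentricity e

Convert to SI: rₚ = 3 Gm = 3e+09 m; rₐ = 36 Gm = 3.6e+10 m.
(a) a = (rₚ + rₐ) / 2 = (3e+09 + 3.6e+10) / 2 ≈ 1.95e+10 m = 19.5 Gm.
(b) e = (rₐ − rₚ) / (rₐ + rₚ) = (3.6e+10 − 3e+09) / (3.6e+10 + 3e+09) ≈ 0.8462.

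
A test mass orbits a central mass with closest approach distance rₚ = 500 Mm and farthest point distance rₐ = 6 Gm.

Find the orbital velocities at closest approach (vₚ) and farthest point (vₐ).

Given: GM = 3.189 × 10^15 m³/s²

Convert to SI: rₚ = 500 Mm = 5e+08 m; rₐ = 6 Gm = 6e+09 m.
Use the vis-viva equation v² = GM(2/r − 1/a) with a = (rₚ + rₐ)/2 = (5e+08 + 6e+09)/2 = 3.25e+09 m.
vₚ = √(GM · (2/rₚ − 1/a)) = √(3.189e+15 · (2/5e+08 − 1/3.25e+09)) m/s ≈ 3431 m/s = 3.431 km/s.
vₐ = √(GM · (2/rₐ − 1/a)) = √(3.189e+15 · (2/6e+09 − 1/3.25e+09)) m/s ≈ 286 m/s = 286 m/s.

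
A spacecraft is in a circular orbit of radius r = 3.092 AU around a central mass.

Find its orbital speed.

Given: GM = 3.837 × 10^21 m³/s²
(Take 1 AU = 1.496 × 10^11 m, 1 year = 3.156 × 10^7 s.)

Convert to SI: r = 3.092 AU = 4.62563e+11 m.
For a circular orbit, gravity supplies the centripetal force, so v = √(GM / r).
v = √(3.837e+21 / 4.62563e+11) m/s ≈ 9.108e+04 m/s = 19.21 AU/year.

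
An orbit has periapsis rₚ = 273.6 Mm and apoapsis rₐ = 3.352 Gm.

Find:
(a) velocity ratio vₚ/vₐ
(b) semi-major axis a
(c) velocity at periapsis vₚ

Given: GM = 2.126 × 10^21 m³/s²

Convert to SI: rₚ = 273.6 Mm = 2.736e+08 m; rₐ = 3.352 Gm = 3.352e+09 m.
(a) Conservation of angular momentum (rₚvₚ = rₐvₐ) gives vₚ/vₐ = rₐ/rₚ = 3.352e+09/2.736e+08 ≈ 12.25
(b) a = (rₚ + rₐ)/2 = (2.736e+08 + 3.352e+09)/2 ≈ 1.813e+09 m
(c) With a = (rₚ + rₐ)/2 = 1.8128e+09 m, vₚ = √(GM (2/rₚ − 1/a)) = √(2.126e+21 · (2/2.736e+08 − 1/1.8128e+09)) m/s ≈ 3.791e+06 m/s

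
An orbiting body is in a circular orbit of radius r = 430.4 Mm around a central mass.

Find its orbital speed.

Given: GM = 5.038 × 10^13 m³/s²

Convert to SI: r = 430.4 Mm = 4.304e+08 m.
For a circular orbit, gravity supplies the centripetal force, so v = √(GM / r).
v = √(5.038e+13 / 4.304e+08) m/s ≈ 342.1 m/s = 342.1 m/s.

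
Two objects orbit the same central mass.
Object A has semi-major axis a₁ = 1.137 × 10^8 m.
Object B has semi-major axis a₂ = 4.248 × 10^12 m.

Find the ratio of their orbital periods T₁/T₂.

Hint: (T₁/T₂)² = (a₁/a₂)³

From Kepler's third law, (T₁/T₂)² = (a₁/a₂)³, so T₁/T₂ = (a₁/a₂)^(3/2).
a₁/a₂ = 1.137e+08 / 4.248e+12 = 2.67655e-05.
T₁/T₂ = (2.67655e-05)^(3/2) ≈ 1.385e-07.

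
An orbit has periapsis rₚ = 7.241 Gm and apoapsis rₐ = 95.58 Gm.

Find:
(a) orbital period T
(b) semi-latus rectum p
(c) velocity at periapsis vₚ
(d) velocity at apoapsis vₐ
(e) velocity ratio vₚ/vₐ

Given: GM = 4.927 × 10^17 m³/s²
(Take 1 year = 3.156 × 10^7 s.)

Convert to SI: rₚ = 7.241 Gm = 7.241e+09 m; rₐ = 95.58 Gm = 9.558e+10 m.
(a) With a = (rₚ + rₐ)/2 = 5.14105e+10 m, T = 2π √(a³/GM) = 2π √((5.14105e+10)³/4.927e+17) s ≈ 1.043e+08 s
(b) From a = (rₚ + rₐ)/2 = 5.14105e+10 m and e = (rₐ − rₚ)/(rₐ + rₚ) = 0.859153, p = a(1 − e²) = 5.14105e+10 · (1 − (0.859153)²) ≈ 1.346e+10 m
(c) With a = (rₚ + rₐ)/2 = 5.14105e+10 m, vₚ = √(GM (2/rₚ − 1/a)) = √(4.927e+17 · (2/7.241e+09 − 1/5.14105e+10)) m/s ≈ 1.125e+04 m/s
(d) With a = (rₚ + rₐ)/2 = 5.14105e+10 m, vₐ = √(GM (2/rₐ − 1/a)) = √(4.927e+17 · (2/9.558e+10 − 1/5.14105e+10)) m/s ≈ 852.1 m/s
(e) Conservation of angular momentum (rₚvₚ = rₐvₐ) gives vₚ/vₐ = rₐ/rₚ = 9.558e+10/7.241e+09 ≈ 13.2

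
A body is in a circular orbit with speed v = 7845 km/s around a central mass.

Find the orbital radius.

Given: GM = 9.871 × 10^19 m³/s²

Convert to SI: v = 7845 km/s = 7.845e+06 m/s.
For a circular orbit, v² = GM / r, so r = GM / v².
r = 9.871e+19 / (7.845e+06)² m ≈ 1.604e+06 m = 1.604 Mm.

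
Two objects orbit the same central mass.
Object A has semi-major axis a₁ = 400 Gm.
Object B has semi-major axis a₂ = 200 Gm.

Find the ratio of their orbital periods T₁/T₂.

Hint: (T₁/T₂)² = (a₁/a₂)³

Convert to SI: a₁ = 400 Gm = 4e+11 m; a₂ = 200 Gm = 2e+11 m.
From Kepler's third law, (T₁/T₂)² = (a₁/a₂)³, so T₁/T₂ = (a₁/a₂)^(3/2).
a₁/a₂ = 4e+11 / 2e+11 = 2.
T₁/T₂ = (2)^(3/2) ≈ 2.828.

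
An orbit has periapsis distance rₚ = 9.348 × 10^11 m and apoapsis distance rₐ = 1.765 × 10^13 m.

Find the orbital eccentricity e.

e = (rₐ − rₚ) / (rₐ + rₚ).
e = (1.765e+13 − 9.348e+11) / (1.765e+13 + 9.348e+11) = 1.67152e+13 / 1.85848e+13 ≈ 0.8994.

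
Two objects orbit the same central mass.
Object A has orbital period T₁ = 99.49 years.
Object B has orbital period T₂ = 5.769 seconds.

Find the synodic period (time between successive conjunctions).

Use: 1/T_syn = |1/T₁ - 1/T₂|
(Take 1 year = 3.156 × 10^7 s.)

Convert to SI: T₁ = 99.49 years = 3.1399e+09 s.
T_syn = |T₁ · T₂ / (T₁ − T₂)|.
T_syn = |3.1399e+09 · 5.769 / (3.1399e+09 − 5.769)| s ≈ 5.769 s = 5.769 seconds.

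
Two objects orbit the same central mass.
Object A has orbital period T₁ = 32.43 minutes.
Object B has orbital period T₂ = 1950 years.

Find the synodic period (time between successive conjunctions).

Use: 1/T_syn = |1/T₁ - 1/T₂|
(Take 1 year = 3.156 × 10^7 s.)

Convert to SI: T₁ = 32.43 minutes = 1945.8 s; T₂ = 1950 years = 6.1542e+10 s.
T_syn = |T₁ · T₂ / (T₁ − T₂)|.
T_syn = |1945.8 · 6.1542e+10 / (1945.8 − 6.1542e+10)| s ≈ 1946 s = 32.43 minutes.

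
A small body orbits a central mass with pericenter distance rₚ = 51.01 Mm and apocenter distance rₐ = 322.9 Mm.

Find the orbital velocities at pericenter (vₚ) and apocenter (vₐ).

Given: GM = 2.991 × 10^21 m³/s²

Convert to SI: rₚ = 51.01 Mm = 5.101e+07 m; rₐ = 322.9 Mm = 3.229e+08 m.
Use the vis-viva equation v² = GM(2/r − 1/a) with a = (rₚ + rₐ)/2 = (5.101e+07 + 3.229e+08)/2 = 1.86955e+08 m.
vₚ = √(GM · (2/rₚ − 1/a)) = √(2.991e+21 · (2/5.101e+07 − 1/1.86955e+08)) m/s ≈ 1.006e+07 m/s = 1.006e+04 km/s.
vₐ = √(GM · (2/rₐ − 1/a)) = √(2.991e+21 · (2/3.229e+08 − 1/1.86955e+08)) m/s ≈ 1.59e+06 m/s = 1590 km/s.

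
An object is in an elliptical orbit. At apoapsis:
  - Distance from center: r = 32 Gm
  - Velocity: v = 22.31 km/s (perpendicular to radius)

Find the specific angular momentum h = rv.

Convert to SI: r = 32 Gm = 3.2e+10 m; v = 22.31 km/s = 22310 m/s.
With v perpendicular to r, h = r · v.
h = 3.2e+10 · 22310 m²/s ≈ 7.139e+14 m²/s.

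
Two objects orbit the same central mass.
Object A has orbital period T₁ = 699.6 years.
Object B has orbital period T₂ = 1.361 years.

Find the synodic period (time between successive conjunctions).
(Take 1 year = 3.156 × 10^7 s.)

Convert to SI: T₁ = 699.6 years = 2.20794e+10 s; T₂ = 1.361 years = 4.29532e+07 s.
T_syn = |T₁ · T₂ / (T₁ − T₂)|.
T_syn = |2.20794e+10 · 4.29532e+07 / (2.20794e+10 − 4.29532e+07)| s ≈ 4.304e+07 s = 1.364 years.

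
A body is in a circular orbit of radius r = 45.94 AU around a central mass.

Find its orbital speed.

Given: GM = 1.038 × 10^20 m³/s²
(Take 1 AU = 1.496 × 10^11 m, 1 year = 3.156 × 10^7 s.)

Convert to SI: r = 45.94 AU = 6.87262e+12 m.
For a circular orbit, gravity supplies the centripetal force, so v = √(GM / r).
v = √(1.038e+20 / 6.87262e+12) m/s ≈ 3886 m/s = 0.8199 AU/year.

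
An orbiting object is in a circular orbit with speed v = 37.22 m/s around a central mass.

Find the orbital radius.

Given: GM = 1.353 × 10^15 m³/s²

For a circular orbit, v² = GM / r, so r = GM / v².
r = 1.353e+15 / (37.22)² m ≈ 9.767e+11 m = 976.7 Gm.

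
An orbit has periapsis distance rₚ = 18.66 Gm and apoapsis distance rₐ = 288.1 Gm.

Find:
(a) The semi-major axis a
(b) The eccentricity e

Convert to SI: rₚ = 18.66 Gm = 1.866e+10 m; rₐ = 288.1 Gm = 2.881e+11 m.
(a) a = (rₚ + rₐ) / 2 = (1.866e+10 + 2.881e+11) / 2 ≈ 1.534e+11 m = 153.4 Gm.
(b) e = (rₐ − rₚ) / (rₐ + rₚ) = (2.881e+11 − 1.866e+10) / (2.881e+11 + 1.866e+10) ≈ 0.8783.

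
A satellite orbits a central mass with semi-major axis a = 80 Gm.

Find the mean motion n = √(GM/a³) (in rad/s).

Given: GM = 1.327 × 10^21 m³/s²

Convert to SI: a = 80 Gm = 8e+10 m.
n = √(GM / a³).
n = √(1.327e+21 / (8e+10)³) rad/s ≈ 1.61e-06 rad/s.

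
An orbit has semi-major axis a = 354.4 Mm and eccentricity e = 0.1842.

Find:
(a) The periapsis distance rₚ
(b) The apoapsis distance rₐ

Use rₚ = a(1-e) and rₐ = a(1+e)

Convert to SI: a = 354.4 Mm = 3.544e+08 m.
(a) rₚ = a(1 − e) = 3.544e+08 · (1 − 0.1842) = 3.544e+08 · 0.8158 ≈ 2.891e+08 m = 289.1 Mm.
(b) rₐ = a(1 + e) = 3.544e+08 · (1 + 0.1842) = 3.544e+08 · 1.1842 ≈ 4.197e+08 m = 419.7 Mm.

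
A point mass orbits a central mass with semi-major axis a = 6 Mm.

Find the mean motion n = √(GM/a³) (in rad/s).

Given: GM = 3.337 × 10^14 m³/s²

Convert to SI: a = 6 Mm = 6e+06 m.
n = √(GM / a³).
n = √(3.337e+14 / (6e+06)³) rad/s ≈ 0.001243 rad/s.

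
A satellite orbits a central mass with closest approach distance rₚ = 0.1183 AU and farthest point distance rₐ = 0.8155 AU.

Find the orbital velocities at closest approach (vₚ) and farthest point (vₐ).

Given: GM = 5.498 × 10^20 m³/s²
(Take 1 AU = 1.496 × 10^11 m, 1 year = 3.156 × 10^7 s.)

Convert to SI: rₚ = 0.1183 AU = 1.76977e+10 m; rₐ = 0.8155 AU = 1.21999e+11 m.
Use the vis-viva equation v² = GM(2/r − 1/a) with a = (rₚ + rₐ)/2 = (1.76977e+10 + 1.21999e+11)/2 = 6.98482e+10 m.
vₚ = √(GM · (2/rₚ − 1/a)) = √(5.498e+20 · (2/1.76977e+10 − 1/6.98482e+10)) m/s ≈ 2.329e+05 m/s = 49.14 AU/year.
vₐ = √(GM · (2/rₐ − 1/a)) = √(5.498e+20 · (2/1.21999e+11 − 1/6.98482e+10)) m/s ≈ 3.379e+04 m/s = 7.129 AU/year.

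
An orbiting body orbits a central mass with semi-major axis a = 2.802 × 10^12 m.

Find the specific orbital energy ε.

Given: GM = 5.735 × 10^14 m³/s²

ε = −GM / (2a).
ε = −5.735e+14 / (2 · 2.802e+12) J/kg ≈ -102.3 J/kg = -102.3 J/kg.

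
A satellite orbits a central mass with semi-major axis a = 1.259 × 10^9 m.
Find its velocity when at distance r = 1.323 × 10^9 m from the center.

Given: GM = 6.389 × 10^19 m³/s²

Vis-viva: v = √(GM · (2/r − 1/a)).
2/r − 1/a = 2/1.323e+09 − 1/1.259e+09 = 7.17435e-10 m⁻¹.
v = √(6.389e+19 · 7.17435e-10) m/s ≈ 2.141e+05 m/s = 214.1 km/s.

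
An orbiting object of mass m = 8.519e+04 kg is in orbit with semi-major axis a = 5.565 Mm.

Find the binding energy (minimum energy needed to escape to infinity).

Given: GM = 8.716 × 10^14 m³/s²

Convert to SI: a = 5.565 Mm = 5.565e+06 m.
Total orbital energy is E = −GMm/(2a); binding energy is E_bind = −E = GMm/(2a).
E_bind = 8.716e+14 · 8.519e+04 / (2 · 5.565e+06) J ≈ 6.671e+12 J = 6.671 TJ.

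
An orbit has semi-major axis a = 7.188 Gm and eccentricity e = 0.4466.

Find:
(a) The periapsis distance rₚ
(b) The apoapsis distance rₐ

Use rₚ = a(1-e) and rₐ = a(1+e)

Convert to SI: a = 7.188 Gm = 7.188e+09 m.
(a) rₚ = a(1 − e) = 7.188e+09 · (1 − 0.4466) = 7.188e+09 · 0.5534 ≈ 3.978e+09 m = 3.978 Gm.
(b) rₐ = a(1 + e) = 7.188e+09 · (1 + 0.4466) = 7.188e+09 · 1.4466 ≈ 1.04e+10 m = 10.4 Gm.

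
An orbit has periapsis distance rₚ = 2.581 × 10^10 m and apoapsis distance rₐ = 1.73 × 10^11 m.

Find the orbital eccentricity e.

e = (rₐ − rₚ) / (rₐ + rₚ).
e = (1.73e+11 − 2.581e+10) / (1.73e+11 + 2.581e+10) = 1.4719e+11 / 1.9881e+11 ≈ 0.7404.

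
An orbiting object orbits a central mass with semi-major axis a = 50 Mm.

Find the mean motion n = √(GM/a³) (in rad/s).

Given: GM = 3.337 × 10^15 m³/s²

Convert to SI: a = 50 Mm = 5e+07 m.
n = √(GM / a³).
n = √(3.337e+15 / (5e+07)³) rad/s ≈ 0.0001634 rad/s.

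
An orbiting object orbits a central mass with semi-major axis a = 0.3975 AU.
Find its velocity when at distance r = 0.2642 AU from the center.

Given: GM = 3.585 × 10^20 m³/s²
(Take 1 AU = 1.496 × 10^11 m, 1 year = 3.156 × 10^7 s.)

Convert to SI: a = 0.3975 AU = 5.9466e+10 m; r = 0.2642 AU = 3.95243e+10 m.
Vis-viva: v = √(GM · (2/r − 1/a)).
2/r − 1/a = 2/3.95243e+10 − 1/5.9466e+10 = 3.37854e-11 m⁻¹.
v = √(3.585e+20 · 3.37854e-11) m/s ≈ 1.101e+05 m/s = 23.22 AU/year.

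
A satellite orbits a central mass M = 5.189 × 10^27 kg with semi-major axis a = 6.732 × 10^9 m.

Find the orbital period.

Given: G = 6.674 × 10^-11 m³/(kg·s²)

GM = G · M = 6.674e-11 · 5.189e+27 = 3.46314e+17 m³/s².
Kepler's third law: T = 2π √(a³ / GM).
Substituting a = 6.732e+09 m and GM = 3.46314e+17 m³/s²:
T = 2π √((6.732e+09)³ / 3.46314e+17) s
T ≈ 5.897e+06 s = 68.26 days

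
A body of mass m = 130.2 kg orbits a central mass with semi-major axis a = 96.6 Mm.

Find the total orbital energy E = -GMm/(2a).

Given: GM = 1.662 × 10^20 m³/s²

Convert to SI: a = 96.6 Mm = 9.66e+07 m.
E = −GMm / (2a).
E = −1.662e+20 · 130.2 / (2 · 9.66e+07) J ≈ -1.12e+14 J = -112 TJ.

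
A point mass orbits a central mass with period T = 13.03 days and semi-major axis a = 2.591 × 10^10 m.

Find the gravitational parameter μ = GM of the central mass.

Convert to SI: T = 13.03 days = 1.12579e+06 s.
GM = 4π² · a³ / T².
GM = 4π² · (2.591e+10)³ / (1.12579e+06)² m³/s² ≈ 5.418e+20 m³/s² = 5.418 × 10^20 m³/s².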